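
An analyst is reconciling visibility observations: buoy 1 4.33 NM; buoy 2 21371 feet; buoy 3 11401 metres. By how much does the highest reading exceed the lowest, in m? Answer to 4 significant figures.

buoy 1: 4.33 nmi = 8019.16 m.
buoy 2: 21371 ft = 6513.88 m.
Spread: 11401.00 − 6513.88 = 4887 m.

4887 m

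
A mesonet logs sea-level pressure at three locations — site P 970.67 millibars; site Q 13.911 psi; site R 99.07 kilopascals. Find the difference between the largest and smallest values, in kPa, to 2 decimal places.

site P: 970.67 mb = 97.0670 kPa.
site Q: 13.911 psi = 95.9130 kPa.
Spread: 99.0700 − 95.9130 = 3.16 kPa.

3.16 kPa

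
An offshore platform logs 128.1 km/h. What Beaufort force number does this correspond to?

Beaufort force 12

128.1 km/h = 35.6 m/s, which is Beaufort 12 (hurricane force, ≥32.7 m/s).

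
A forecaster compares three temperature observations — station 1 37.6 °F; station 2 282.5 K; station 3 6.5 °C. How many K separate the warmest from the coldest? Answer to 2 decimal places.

station 1: 37.6 °F = 3.111 °C.
station 2: 282.5 K = 9.350 °C.
Spread: 9.350 − 3.111 = 6.239 °C.

6.24 K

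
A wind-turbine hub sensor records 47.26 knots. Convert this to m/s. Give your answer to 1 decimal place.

24.3 m/s

1 kt = 0.514444 m/s, so 47.26 × 0.514444 = 24.3 m/s.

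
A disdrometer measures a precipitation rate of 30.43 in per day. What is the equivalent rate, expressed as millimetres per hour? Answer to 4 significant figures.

32.21 mm/hour

30.43 in/day × 25.4 mm/in × 0.0416667 day/hour = 32.21 mm/hour.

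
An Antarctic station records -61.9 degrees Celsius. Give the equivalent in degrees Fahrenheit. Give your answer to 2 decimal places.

°F = °C × 9/5 + 32 = -61.9 × 1.8 + 32 = -79.42 °F.

-79.42 °F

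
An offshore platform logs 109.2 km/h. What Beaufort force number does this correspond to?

Beaufort force 11

109.2 km/h = 30.3 m/s, which is Beaufort 11 (violent storm, 28.5–32.6 m/s).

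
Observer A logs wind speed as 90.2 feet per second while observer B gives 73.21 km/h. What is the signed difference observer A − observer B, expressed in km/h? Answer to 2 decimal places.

observer A: 90.2 ft/s = 98.9747 km/h.
Difference: 98.9747 − 73.2100 = 25.76 km/h.

25.76 km/h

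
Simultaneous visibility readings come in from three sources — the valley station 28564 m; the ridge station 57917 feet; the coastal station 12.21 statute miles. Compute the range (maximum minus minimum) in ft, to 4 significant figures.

35800 ft

the valley station: 28564 m = 93713.91 ft.
the coastal station: 12.21 SM = 64468.80 ft.
Spread: 93713.91 − 57917.00 = 35800 ft.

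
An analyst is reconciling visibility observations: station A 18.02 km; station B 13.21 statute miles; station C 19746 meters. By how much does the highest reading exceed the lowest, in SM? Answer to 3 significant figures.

2.01 SM

station A: 18.02 km = 11.1971 SM.
station C: 19746 m = 12.2696 SM.
Spread: 13.2100 − 11.1971 = 2.01 SM.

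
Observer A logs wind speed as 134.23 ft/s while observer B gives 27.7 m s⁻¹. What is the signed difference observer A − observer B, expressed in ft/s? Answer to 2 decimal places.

observer B: 27.7 m/s = 90.8793 ft/s.
Difference: 134.2300 − 90.8793 = 43.35 ft/s.

43.35 ft/s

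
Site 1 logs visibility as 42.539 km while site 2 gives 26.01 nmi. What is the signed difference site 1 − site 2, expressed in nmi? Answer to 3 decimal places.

-3.041 nmi

site 1: 42.539 km = 22.96922 nmi.
Difference: 22.96922 − 26.01000 = -3.041 nmi.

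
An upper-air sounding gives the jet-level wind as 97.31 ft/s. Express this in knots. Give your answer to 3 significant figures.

1 ft/s = 0.592484 kt, so 97.31 × 0.592484 = 57.7 kt.

57.7 kt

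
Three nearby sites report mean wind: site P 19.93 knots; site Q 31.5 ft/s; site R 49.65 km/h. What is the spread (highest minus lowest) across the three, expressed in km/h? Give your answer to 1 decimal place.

site P: 19.93 kt = 36.910 km/h.
site Q: 31.5 ft/s = 34.564 km/h.
Spread: 49.650 − 34.564 = 15.1 km/h.

15.1 km/h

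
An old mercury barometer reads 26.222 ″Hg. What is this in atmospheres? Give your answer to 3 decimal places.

0.876 atm

1 inHg = 0.0334211 atm, so 26.222 × 0.0334211 = 0.876 atm.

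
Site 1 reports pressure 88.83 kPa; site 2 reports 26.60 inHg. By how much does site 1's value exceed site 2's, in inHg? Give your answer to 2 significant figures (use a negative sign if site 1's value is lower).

site 1: 88.83 kPa = 26.2315 inHg.
Difference: 26.2315 − 26.6000 = -0.37 inHg.

-0.37 inHg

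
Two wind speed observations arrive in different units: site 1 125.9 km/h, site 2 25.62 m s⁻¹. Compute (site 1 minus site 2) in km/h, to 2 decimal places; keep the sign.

33.67 km/h

site 2: 25.62 m/s = 92.2320 km/h.
Difference: 125.9000 − 92.2320 = 33.67 km/h.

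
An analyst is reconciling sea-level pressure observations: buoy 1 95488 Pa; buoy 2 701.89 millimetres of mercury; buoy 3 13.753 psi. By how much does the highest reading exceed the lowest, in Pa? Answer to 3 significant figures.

1910 Pa

buoy 2: 701.89 mmHg = 93577.65 Pa.
buoy 3: 13.753 psi = 94823.60 Pa.
Spread: 95488.00 − 93577.65 = 1910 Pa.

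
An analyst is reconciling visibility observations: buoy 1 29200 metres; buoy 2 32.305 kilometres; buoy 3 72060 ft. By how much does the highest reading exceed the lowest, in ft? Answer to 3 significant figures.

buoy 1: 29200 m = 95800.52 ft.
buoy 2: 32.305 km = 105987.53 ft.
Spread: 105987.53 − 72060.00 = 33900 ft.

33900 ft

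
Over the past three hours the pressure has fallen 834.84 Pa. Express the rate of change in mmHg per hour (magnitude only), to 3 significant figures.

834.84 Pa / 3 h × 0.00750062 mmHg/Pa = 2.09 mmHg/h.

2.09 mmHg per hour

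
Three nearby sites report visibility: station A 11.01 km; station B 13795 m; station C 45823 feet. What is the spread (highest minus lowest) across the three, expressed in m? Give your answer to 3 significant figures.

station A: 11.01 km = 11010.00 m.
station C: 45823 ft = 13966.85 m.
Spread: 13966.85 − 11010.00 = 2960 m.

2960 m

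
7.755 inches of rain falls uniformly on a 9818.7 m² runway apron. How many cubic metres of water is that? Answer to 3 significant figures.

Depth: 7.755 in × 25.4 = 196.977 mm.
1 mm over 1 m² is 1 L, so volume = 196.977 × 9818.7 = 1934058.1 L = 1930 m³.

1930 cubic metres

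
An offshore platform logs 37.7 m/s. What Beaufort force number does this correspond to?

37.7 m/s lies in the Beaufort 12 band (hurricane force, ≥32.7 m/s).

Beaufort force 12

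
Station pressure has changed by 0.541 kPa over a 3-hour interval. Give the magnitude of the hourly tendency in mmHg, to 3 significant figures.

0.541 kPa / 3 h × 7.50062 mmHg/kPa = 1.35 mmHg/h.

1.35 mmHg per hour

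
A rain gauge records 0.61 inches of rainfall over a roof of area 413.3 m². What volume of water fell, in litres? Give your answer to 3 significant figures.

Depth: 0.61 in × 25.4 = 15.494 mm.
1 mm over 1 m² is 1 L, so volume = 15.494 × 413.3 = 6403.6702 L ≈ 6400 L.

6400 litres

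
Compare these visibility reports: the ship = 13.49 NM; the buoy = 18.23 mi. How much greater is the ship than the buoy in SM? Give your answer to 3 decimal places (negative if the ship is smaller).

the ship: 13.49 nmi = 15.52401 SM.
Difference: 15.52401 − 18.23000 = -2.706 SM.

-2.706 SM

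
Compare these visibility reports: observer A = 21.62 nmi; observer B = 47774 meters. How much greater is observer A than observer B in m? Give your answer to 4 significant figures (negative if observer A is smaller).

-7734 m

observer A: 21.62 nmi = 40040.24 m.
Difference: 40040.24 − 47774.00 = -7734 m.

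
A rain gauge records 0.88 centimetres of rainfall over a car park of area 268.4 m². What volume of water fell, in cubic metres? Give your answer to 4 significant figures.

Depth: 0.88 cm × 10 = 8.8 mm.
1 mm over 1 m² is 1 L, so volume = 8.8 × 268.4 = 2361.92 L = 2.362 m³.

2.362 cubic metres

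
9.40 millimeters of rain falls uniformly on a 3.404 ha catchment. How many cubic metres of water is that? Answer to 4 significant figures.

320.0 cubic metres

Area: 3.404 ha = 34040 m².
1 mm over 1 m² is 1 L, so volume = 9.4 × 34040 = 319976 L = 320.0 m³.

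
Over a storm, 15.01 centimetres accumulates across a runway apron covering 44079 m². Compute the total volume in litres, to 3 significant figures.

6620000 litres

Depth: 15.01 cm × 10 = 150.1 mm.
1 mm over 1 m² is 1 L, so volume = 150.1 × 44079 = 6616257.9 L ≈ 6620000 L.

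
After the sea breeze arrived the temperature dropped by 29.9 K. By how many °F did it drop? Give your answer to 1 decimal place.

For a temperature change the 32° offset cancels: Δ°F = 29.9 × 1.8 = 53.8 °F.

53.8 °F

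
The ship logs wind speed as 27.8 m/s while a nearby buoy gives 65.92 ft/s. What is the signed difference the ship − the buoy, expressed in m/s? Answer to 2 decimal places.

7.71 m/s

the buoy: 65.92 ft/s = 20.0924 m/s.
Difference: 27.8000 − 20.0924 = 7.71 m/s.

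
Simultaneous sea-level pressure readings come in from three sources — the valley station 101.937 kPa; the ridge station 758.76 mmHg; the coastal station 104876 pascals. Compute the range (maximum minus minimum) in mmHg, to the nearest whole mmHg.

the valley station: 101.937 kPa = 764.59 mmHg.
the coastal station: 104876 Pa = 786.63 mmHg.
Spread: 786.63 − 758.76 = 28 mmHg.

28 mmHg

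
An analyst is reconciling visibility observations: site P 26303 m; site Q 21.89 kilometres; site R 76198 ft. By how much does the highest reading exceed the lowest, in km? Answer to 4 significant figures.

site P: 26303 m = 26.30300 km.
site R: 76198 ft = 23.22515 km.
Spread: 26.30300 − 21.89000 = 4.413 km.

4.413 km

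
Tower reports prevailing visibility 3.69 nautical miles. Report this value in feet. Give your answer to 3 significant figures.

1 nmi = 6076.12 ft, so 3.69 × 6076.12 = 22400 ft.

22400 ft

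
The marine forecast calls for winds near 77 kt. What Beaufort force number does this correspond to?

Beaufort force 12

77 kt lies in the Beaufort 12 band (hurricane force, ≥64 kt).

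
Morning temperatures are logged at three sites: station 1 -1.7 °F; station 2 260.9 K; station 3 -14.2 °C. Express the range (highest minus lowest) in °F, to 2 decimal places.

station 1: -1.7 °F = -18.722 °C.
station 2: 260.9 K = -12.250 °C.
Spread: (-12.250) − (-18.722) = 6.472 °C = 11.65 °F.

11.65 °F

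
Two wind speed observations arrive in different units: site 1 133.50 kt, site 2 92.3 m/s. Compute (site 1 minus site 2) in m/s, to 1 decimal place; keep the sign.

-23.6 m/s

site 1: 133.50 kt = 68.678 m/s.
Difference: 68.678 − 92.300 = -23.6 m/s.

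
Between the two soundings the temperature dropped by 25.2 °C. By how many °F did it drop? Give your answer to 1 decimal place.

45.4 °F

For a temperature change the 32° offset cancels: Δ°F = 25.2 × 1.8 = 45.4 °F.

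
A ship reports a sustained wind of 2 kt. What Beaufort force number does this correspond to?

Beaufort force 1

2 kt lies in the Beaufort 1 band (light air, 1–3 kt).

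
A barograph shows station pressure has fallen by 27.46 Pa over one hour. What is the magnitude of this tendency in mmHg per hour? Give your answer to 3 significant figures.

0.206 mmHg per hour

27.46 Pa / 1 h × 0.00750062 mmHg/Pa = 0.206 mmHg/h.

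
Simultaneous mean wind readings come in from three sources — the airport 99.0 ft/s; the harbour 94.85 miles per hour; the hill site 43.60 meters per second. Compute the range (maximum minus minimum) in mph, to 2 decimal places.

30.03 mph

the airport: 99.0 ft/s = 67.5000 mph.
the hill site: 43.60 m/s = 97.5304 mph.
Spread: 97.5304 − 67.5000 = 30.03 mph.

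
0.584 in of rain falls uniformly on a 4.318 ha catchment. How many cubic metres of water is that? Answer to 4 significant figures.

640.5 cubic metres

Depth: 0.584 in × 25.4 = 14.8336 mm.
Area: 4.318 ha = 43180 m².
1 mm over 1 m² is 1 L, so volume = 14.8336 × 43180 = 640514.85 L = 640.5 m³.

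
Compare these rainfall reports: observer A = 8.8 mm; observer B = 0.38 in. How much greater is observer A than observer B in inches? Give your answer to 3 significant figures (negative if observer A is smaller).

observer A: 8.8 mm = 0.346457 in.
Difference: 0.346457 − 0.380000 = -0.0335 in.

-0.0335 in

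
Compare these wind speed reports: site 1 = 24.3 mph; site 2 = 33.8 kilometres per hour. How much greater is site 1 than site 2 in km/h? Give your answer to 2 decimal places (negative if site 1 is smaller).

5.31 km/h

site 1: 24.3 mph = 39.1071 km/h.
Difference: 39.1071 − 33.8000 = 5.31 km/h.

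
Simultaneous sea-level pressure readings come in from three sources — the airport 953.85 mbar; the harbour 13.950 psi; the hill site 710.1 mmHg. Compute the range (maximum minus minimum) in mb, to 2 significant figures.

15 mb

the harbour: 13.950 psi = 961.82 mb.
the hill site: 710.1 mmHg = 946.72 mb.
Spread: 961.82 − 946.72 = 15 mb.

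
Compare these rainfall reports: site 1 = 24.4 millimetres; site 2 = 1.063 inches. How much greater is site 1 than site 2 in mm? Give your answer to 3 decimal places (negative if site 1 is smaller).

site 2: 1.063 in = 27.00020 mm.
Difference: 24.40000 − 27.00020 = -2.600 mm.

-2.600 mm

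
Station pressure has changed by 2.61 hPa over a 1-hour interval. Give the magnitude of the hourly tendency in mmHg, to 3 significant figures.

1.96 mmHg per hour

2.61 hPa / 1 h × 0.750062 mmHg/hPa = 1.96 mmHg/h.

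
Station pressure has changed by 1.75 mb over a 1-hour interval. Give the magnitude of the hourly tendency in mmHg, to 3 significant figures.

1.75 mb / 1 h × 0.750062 mmHg/mb = 1.31 mmHg/h.

1.31 mmHg per hour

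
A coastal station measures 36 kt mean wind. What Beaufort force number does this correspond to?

36 kt lies in the Beaufort 8 band (gale, 34–40 kt).

Beaufort force 8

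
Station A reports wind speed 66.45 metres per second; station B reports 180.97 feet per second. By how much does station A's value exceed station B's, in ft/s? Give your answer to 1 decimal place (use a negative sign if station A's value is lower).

37.0 ft/s

station A: 66.45 m/s = 218.012 ft/s.
Difference: 218.012 − 180.970 = 37.0 ft/s.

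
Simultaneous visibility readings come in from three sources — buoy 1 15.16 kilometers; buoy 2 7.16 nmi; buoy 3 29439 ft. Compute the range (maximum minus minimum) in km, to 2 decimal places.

6.19 km

buoy 2: 7.16 nmi = 13.2603 km.
buoy 3: 29439 ft = 8.9730 km.
Spread: 15.1600 − 8.9730 = 6.19 km.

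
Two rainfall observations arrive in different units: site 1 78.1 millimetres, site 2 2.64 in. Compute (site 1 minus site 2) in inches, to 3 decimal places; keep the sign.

0.435 in

site 1: 78.1 mm = 3.07480 in.
Difference: 3.07480 − 2.64000 = 0.435 in.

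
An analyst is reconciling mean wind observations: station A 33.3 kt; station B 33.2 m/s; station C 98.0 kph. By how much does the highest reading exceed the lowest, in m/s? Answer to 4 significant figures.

16.07 m/s

station A: 33.3 kt = 17.1310 m/s.
station C: 98.0 km/h = 27.2222 m/s.
Spread: 33.2000 − 17.1310 = 16.07 m/s.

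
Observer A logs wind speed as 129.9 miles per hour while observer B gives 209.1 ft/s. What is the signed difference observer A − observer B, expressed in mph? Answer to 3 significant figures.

observer B: 209.1 ft/s = 142.568 mph.
Difference: 129.900 − 142.568 = -12.7 mph.

-12.7 mph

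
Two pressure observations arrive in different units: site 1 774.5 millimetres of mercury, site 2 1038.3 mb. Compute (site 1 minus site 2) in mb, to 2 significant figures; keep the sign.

-5.7 mb

site 1: 774.5 mmHg = 1032.582 mb.
Difference: 1032.582 − 1038.300 = -5.7 mb.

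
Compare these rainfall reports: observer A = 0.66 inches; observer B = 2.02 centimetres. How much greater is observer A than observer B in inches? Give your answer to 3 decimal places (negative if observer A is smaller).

observer B: 2.02 cm = 0.79528 in.
Difference: 0.66000 − 0.79528 = -0.135 in.

-0.135 in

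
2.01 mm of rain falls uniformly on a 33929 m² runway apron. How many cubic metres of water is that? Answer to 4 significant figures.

1 mm over 1 m² is 1 L, so volume = 2.01 × 33929 = 68197.29 L = 68.20 m³.

68.20 cubic metres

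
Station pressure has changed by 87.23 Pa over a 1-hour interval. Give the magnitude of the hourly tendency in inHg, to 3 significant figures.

87.23 Pa / 1 h × 0.0002953 inHg/Pa = 0.0258 inHg/h.

0.0258 inHg per hour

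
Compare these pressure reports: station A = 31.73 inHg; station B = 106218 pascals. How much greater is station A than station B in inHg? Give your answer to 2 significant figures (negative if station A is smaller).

station B: 106218 Pa = 31.3662 inHg.
Difference: 31.7300 − 31.3662 = 0.36 inHg.

0.36 inHg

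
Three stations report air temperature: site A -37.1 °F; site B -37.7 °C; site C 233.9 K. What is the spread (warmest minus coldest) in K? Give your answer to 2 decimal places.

1.55 K

site A: -37.1 °F = -38.389 °C.
site C: 233.9 K = -39.250 °C.
Spread: (-37.700) − (-39.250) = 1.550 °C.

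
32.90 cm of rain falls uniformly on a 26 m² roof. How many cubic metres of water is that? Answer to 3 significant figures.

8.55 cubic metres

Depth: 32.90 cm × 10 = 329 mm.
1 mm over 1 m² is 1 L, so volume = 329 × 26 = 8554 L = 8.55 m³.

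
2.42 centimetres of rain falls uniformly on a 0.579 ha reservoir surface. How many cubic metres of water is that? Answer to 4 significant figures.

140.1 cubic metres

Depth: 2.42 cm × 10 = 24.2 mm.
Area: 0.579 ha = 5790 m².
1 mm over 1 m² is 1 L, so volume = 24.2 × 5790 = 140118 L = 140.1 m³.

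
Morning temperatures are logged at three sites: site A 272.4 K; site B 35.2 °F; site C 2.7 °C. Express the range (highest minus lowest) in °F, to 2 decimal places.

6.21 °F

site A: 272.4 K = -0.750 °C.
site B: 35.2 °F = 1.778 °C.
Spread: 2.700 − (-0.750) = 3.450 °C = 6.21 °F.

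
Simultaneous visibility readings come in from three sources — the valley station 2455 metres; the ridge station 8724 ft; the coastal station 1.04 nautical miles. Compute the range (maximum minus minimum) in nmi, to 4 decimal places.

the valley station: 2455 m = 1.325594 nmi.
the ridge station: 8724 ft = 1.435786 nmi.
Spread: 1.435786 − 1.040000 = 0.3958 nmi.

0.3958 nmi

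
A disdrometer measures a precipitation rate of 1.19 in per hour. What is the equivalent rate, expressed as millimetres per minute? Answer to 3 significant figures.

0.504 mm/minute

1.19 in/hour × 25.4 mm/in × 0.0166667 hour/minute = 0.504 mm/minute.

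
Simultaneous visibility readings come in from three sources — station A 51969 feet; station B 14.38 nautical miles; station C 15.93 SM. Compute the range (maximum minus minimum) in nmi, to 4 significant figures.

station A: 51969 ft = 8.55300 nmi.
station C: 15.93 SM = 13.84279 nmi.
Spread: 14.38000 − 8.55300 = 5.827 nmi.

5.827 nmi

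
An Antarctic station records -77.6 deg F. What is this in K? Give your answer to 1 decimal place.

212.3 K

First to °C: -60.89 °C.
Then to K: 212.3 K.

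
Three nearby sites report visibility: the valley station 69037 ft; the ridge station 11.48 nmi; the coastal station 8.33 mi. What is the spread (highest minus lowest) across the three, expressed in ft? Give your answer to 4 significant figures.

25770 ft

the ridge station: 11.48 nmi = 69753.81 ft.
the coastal station: 8.33 SM = 43982.40 ft.
Spread: 69753.81 − 43982.40 = 25770 ft.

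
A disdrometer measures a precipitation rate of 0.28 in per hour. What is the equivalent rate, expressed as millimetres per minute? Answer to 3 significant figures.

0.28 in/hour × 25.4 mm/in × 0.0166667 hour/minute = 0.119 mm/minute.

0.119 mm/minute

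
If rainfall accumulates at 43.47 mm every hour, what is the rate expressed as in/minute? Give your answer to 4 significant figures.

43.47 mm/hour × 0.0393701 in/mm × 0.0166667 hour/minute = 0.02852 in/minute.

0.02852 in/minute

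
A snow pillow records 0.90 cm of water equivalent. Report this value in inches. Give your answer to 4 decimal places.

0.3543 in

1 cm = 0.393701 in, so 0.90 × 0.393701 = 0.3543 in.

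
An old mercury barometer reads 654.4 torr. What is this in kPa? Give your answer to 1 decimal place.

87.2 kPa

1 mmHg = 0.133322 kPa, so 654.4 × 0.133322 = 87.2 kPa.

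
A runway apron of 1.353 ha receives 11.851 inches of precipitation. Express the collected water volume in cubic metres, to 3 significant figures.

Depth: 11.851 in × 25.4 = 301.0154 mm.
Area: 1.353 ha = 13530 m².
1 mm over 1 m² is 1 L, so volume = 301.0154 × 13530 = 4072738.4 L = 4070 m³.

4070 cubic metres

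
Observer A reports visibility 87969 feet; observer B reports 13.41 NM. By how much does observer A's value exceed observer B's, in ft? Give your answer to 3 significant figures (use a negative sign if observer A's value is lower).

observer B: 13.41 nmi = 81480.71 ft.
Difference: 87969.00 − 81480.71 = 6490 ft.

6490 ft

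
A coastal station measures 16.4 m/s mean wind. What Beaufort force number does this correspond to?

Beaufort force 7

16.4 m/s lies in the Beaufort 7 band (near gale, 13.9–17.1 m/s).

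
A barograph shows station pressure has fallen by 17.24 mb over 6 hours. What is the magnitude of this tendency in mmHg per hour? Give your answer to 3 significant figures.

2.16 mmHg per hour

17.24 mb / 6 h × 0.750062 mmHg/mb = 2.16 mmHg/h.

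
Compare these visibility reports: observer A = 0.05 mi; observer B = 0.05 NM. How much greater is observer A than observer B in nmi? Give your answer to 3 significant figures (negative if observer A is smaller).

observer A: 0.05 SM = 0.0434488 nmi.
Difference: 0.0434488 − 0.0500000 = -0.00655 nmi.

-0.00655 nmi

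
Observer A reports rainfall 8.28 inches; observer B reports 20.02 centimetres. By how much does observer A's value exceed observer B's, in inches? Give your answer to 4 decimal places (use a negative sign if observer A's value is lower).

observer B: 20.02 cm = 7.881890 in.
Difference: 8.280000 − 7.881890 = 0.3981 in.

0.3981 in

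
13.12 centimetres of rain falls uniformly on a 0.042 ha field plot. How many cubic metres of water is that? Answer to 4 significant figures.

55.10 cubic metres

Depth: 13.12 cm × 10 = 131.2 mm.
Area: 0.042 ha = 420 m².
1 mm over 1 m² is 1 L, so volume = 131.2 × 420 = 55104 L = 55.10 m³.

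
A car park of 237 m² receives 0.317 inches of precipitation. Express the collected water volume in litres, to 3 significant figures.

Depth: 0.317 in × 25.4 = 8.0518 mm.
1 mm over 1 m² is 1 L, so volume = 8.0518 × 237 = 1908.2766 L ≈ 1910 L.

1910 litres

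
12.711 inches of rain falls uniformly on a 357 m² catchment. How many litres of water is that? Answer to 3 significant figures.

115000 litres

Depth: 12.711 in × 25.4 = 322.8594 mm.
1 mm over 1 m² is 1 L, so volume = 322.8594 × 357 = 115260.81 L ≈ 115000 L.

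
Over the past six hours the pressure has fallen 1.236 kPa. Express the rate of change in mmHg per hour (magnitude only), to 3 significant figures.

1.55 mmHg per hour

1.236 kPa / 6 h × 7.50062 mmHg/kPa = 1.55 mmHg/h.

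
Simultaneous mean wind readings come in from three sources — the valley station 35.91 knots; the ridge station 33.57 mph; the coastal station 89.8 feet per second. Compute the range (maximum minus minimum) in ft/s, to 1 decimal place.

the valley station: 35.91 kt = 60.609 ft/s.
the ridge station: 33.57 mph = 49.236 ft/s.
Spread: 89.800 − 49.236 = 40.6 ft/s.

40.6 ft/s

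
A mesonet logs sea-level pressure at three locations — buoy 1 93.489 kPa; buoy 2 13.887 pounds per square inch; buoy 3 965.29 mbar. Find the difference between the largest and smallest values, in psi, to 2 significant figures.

0.44 psi

buoy 1: 93.489 kPa = 13.5594 psi.
buoy 3: 965.29 mb = 14.0003 psi.
Spread: 14.0003 − 13.5594 = 0.44 psi.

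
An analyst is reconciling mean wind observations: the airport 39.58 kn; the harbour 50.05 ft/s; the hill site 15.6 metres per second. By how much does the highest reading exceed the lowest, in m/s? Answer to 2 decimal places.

the airport: 39.58 kt = 20.3617 m/s.
the harbour: 50.05 ft/s = 15.2552 m/s.
Spread: 20.3617 − 15.2552 = 5.11 m/s.

5.11 m/s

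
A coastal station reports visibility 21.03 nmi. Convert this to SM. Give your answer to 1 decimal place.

24.2 SM

1 nmi = 1.15078 SM, so 21.03 × 1.15078 = 24.2 SM.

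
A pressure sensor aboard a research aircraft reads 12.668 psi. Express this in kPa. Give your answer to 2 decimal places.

1 psi = 6.89476 kPa, so 12.668 × 6.89476 = 87.34 kPa.

87.34 kPa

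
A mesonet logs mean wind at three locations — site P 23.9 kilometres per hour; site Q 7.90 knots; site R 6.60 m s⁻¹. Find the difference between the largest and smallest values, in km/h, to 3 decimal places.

9.269 km/h

site Q: 7.90 kt = 14.63080 km/h.
site R: 6.60 m/s = 23.76000 km/h.
Spread: 23.90000 − 14.63080 = 9.269 km/h.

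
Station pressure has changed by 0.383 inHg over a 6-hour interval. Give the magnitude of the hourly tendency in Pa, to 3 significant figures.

0.383 inHg / 6 h × 3386.39 Pa/inHg = 216 Pa/h.

216 Pa per hour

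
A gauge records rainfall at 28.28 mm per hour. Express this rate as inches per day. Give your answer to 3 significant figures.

28.28 mm/hour × 0.0393701 in/mm × 24 hour/day = 26.7 in/day.

26.7 in/day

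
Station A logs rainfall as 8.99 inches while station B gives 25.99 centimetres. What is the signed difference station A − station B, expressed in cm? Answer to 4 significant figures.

station A: 8.99 in = 22.83460 cm.
Difference: 22.83460 − 25.99000 = -3.155 cm.

-3.155 cm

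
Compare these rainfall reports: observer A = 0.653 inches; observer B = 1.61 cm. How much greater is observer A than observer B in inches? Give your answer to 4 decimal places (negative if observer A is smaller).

0.0191 in

observer B: 1.61 cm = 0.633858 in.
Difference: 0.653000 − 0.633858 = 0.0191 in.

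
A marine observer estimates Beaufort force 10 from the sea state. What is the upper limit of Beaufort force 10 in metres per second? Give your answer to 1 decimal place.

Beaufort 10 (storm) spans 24.5–28.4 m/s.

28.4 m/s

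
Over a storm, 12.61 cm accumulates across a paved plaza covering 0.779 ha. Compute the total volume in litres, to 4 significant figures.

Depth: 12.61 cm × 10 = 126.1 mm.
Area: 0.779 ha = 7790 m².
1 mm over 1 m² is 1 L, so volume = 126.1 × 7790 = 982319 L ≈ 982300 L.

982300 litres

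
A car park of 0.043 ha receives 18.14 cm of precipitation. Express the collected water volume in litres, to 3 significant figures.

Depth: 18.14 cm × 10 = 181.4 mm.
Area: 0.043 ha = 430 m².
1 mm over 1 m² is 1 L, so volume = 181.4 × 430 = 78002 L ≈ 78000 L.

78000 litres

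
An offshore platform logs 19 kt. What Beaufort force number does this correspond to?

Beaufort force 5

19 kt lies in the Beaufort 5 band (fresh breeze, 17–21 kt).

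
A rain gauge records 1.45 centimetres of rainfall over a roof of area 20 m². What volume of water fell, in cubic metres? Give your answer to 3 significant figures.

0.290 cubic metres

Depth: 1.45 cm × 10 = 14.5 mm.
1 mm over 1 m² is 1 L, so volume = 14.5 × 20 = 290 L = 0.290 m³.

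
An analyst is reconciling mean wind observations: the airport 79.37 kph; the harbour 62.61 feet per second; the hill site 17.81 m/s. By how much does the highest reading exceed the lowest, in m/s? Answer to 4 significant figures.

the airport: 79.37 km/h = 22.04722 m/s.
the harbour: 62.61 ft/s = 19.08353 m/s.
Spread: 22.04722 − 17.81000 = 4.237 m/s.

4.237 m/s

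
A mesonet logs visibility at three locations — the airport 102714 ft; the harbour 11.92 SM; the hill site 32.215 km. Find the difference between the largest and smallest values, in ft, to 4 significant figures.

the harbour: 11.92 SM = 62937.60 ft.
the hill site: 32.215 km = 105692.26 ft.
Spread: 105692.26 − 62937.60 = 42750 ft.

42750 ft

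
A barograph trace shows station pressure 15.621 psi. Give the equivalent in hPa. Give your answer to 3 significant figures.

1 psi = 68.9476 hPa, so 15.621 × 68.9476 = 1080 hPa.

1080 hPa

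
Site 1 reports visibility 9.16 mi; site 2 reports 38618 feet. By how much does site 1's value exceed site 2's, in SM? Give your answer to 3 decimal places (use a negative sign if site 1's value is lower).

1.846 SM

site 2: 38618 ft = 7.31402 SM.
Difference: 9.16000 − 7.31402 = 1.846 SM.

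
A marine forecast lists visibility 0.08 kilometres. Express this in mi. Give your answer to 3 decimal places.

1 km = 0.621371 SM, so 0.08 × 0.621371 = 0.050 SM.

0.050 SM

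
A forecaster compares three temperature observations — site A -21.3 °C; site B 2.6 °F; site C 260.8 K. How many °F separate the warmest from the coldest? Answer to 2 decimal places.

site B: 2.6 °F = -16.333 °C.
site C: 260.8 K = -12.350 °C.
Spread: (-12.350) − (-21.300) = 8.950 °C = 16.11 °F.

16.11 °F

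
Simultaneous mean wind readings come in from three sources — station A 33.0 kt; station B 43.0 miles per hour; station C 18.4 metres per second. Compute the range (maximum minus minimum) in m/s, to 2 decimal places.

station A: 33.0 kt = 16.9767 m/s.
station B: 43.0 mph = 19.2227 m/s.
Spread: 19.2227 − 16.9767 = 2.25 m/s.

2.25 m/s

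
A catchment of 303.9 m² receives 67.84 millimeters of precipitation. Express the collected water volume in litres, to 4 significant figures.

20620 litres

1 mm over 1 m² is 1 L, so volume = 67.84 × 303.9 = 20616.576 L ≈ 20620 L.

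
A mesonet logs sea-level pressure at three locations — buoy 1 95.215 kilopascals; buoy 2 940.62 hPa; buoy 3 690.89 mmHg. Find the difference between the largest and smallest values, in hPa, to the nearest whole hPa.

31 hPa

buoy 1: 95.215 kPa = 952.15 hPa.
buoy 3: 690.89 mmHg = 921.11 hPa.
Spread: 952.15 − 921.11 = 31 hPa.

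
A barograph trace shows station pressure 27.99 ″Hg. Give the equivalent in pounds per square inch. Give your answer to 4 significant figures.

1 inHg = 0.491154 psi, so 27.99 × 0.491154 = 13.75 psi.

13.75 psi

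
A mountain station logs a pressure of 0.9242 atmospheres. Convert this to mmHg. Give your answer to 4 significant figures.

1 atm = 760 mmHg, so 0.9242 × 760 = 702.4 mmHg.

702.4 mmHg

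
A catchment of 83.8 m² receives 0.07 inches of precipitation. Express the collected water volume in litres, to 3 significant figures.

149 litres

Depth: 0.07 in × 25.4 = 1.778 mm.
1 mm over 1 m² is 1 L, so volume = 1.778 × 83.8 = 148.9964 L ≈ 149 L.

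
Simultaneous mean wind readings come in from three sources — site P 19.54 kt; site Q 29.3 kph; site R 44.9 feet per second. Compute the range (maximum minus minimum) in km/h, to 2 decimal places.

site P: 19.54 kt = 36.1881 km/h.
site R: 44.9 ft/s = 49.2679 km/h.
Spread: 49.2679 − 29.3000 = 19.97 km/h.

19.97 km/h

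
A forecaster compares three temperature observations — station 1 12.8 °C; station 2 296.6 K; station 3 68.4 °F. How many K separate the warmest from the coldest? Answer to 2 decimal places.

10.65 K

station 2: 296.6 K = 23.450 °C.
station 3: 68.4 °F = 20.222 °C.
Spread: 23.450 − 12.800 = 10.650 °C.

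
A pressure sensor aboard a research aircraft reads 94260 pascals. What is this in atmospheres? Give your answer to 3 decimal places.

1 Pa = 9.86923e-06 atm, so 94260 × 9.86923e-06 = 0.930 atm.

0.930 atm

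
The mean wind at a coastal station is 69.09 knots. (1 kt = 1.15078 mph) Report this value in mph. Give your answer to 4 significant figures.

1 kt = 1.15078 mph, so 69.09 × 1.15078 = 79.51 mph.

79.51 mph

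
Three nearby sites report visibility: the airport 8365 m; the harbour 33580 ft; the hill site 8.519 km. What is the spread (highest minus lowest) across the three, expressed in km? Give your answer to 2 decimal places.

the airport: 8365 m = 8.3650 km.
the harbour: 33580 ft = 10.2352 km.
Spread: 10.2352 − 8.3650 = 1.87 km.

1.87 km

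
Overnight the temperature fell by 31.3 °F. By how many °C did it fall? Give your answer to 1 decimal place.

For a temperature change the 32° offset cancels: Δ°C = 31.3 × 0.5556 = 17.4 °C.

17.4 °C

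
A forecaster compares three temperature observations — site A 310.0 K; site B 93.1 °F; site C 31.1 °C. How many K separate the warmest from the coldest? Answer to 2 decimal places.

site A: 310.0 K = 36.850 °C.
site B: 93.1 °F = 33.944 °C.
Spread: 36.850 − 31.100 = 5.750 °C.

5.75 K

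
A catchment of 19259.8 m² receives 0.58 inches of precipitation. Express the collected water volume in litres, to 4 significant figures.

283700 litres

Depth: 0.58 in × 25.4 = 14.732 mm.
1 mm over 1 m² is 1 L, so volume = 14.732 × 19259.8 = 283735.37 L ≈ 283700 L.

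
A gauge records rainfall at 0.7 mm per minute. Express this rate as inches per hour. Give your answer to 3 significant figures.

1.65 in/hour

0.7 mm/minute × 0.0393701 in/mm × 60 minute/hour = 1.65 in/hour.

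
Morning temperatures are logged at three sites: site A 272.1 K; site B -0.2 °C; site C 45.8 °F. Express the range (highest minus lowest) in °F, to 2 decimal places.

15.69 °F

site A: 272.1 K = -1.050 °C.
site C: 45.8 °F = 7.667 °C.
Spread: 7.667 − (-1.050) = 8.717 °C = 15.69 °F.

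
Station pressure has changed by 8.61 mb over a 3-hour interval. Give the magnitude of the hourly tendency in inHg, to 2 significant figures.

0.085 inHg per hour

8.61 mb / 3 h × 0.02953 inHg/mb = 0.085 inHg/h.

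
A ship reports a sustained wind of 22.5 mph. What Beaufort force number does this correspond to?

Beaufort force 5

22.5 mph = 10.1 m/s, which is Beaufort 5 (fresh breeze, 8.0–10.7 m/s).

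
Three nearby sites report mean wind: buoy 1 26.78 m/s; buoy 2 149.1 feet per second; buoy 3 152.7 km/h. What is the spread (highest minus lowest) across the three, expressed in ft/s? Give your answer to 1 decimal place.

61.2 ft/s

buoy 1: 26.78 m/s = 87.861 ft/s.
buoy 3: 152.7 km/h = 139.162 ft/s.
Spread: 149.100 − 87.861 = 61.2 ft/s.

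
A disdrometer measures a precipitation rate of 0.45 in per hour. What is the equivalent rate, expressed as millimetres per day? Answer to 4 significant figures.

274.3 mm/day

0.45 in/hour × 25.4 mm/in × 24 hour/day = 274.3 mm/day.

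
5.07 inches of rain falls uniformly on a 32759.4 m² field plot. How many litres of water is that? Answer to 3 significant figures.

4220000 litres

Depth: 5.07 in × 25.4 = 128.778 mm.
1 mm over 1 m² is 1 L, so volume = 128.778 × 32759.4 = 4218690 L ≈ 4220000 L.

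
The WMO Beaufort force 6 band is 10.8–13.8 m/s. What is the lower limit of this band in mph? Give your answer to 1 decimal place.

10.8–13.8 m/s × 2.237 = 24.2–30.9 mph.

24.2 mph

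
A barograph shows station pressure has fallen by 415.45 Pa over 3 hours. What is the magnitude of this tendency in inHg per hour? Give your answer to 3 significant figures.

415.45 Pa / 3 h × 0.0002953 inHg/Pa = 0.0409 inHg/h.

0.0409 inHg per hour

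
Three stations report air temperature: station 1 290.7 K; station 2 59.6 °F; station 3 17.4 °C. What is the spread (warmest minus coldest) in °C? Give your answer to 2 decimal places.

2.22 °C

station 1: 290.7 K = 17.550 °C.
station 2: 59.6 °F = 15.333 °C.
Spread: 17.550 − 15.333 = 2.217 °C.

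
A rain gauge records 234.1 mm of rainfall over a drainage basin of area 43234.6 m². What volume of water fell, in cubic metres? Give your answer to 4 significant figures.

10120 cubic metres

1 mm over 1 m² is 1 L, so volume = 234.1 × 43234.6 = 10121220 L = 10120 m³.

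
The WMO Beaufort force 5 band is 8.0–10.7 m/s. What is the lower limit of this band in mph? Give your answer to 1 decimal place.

8.0–10.7 m/s × 2.237 = 17.9–23.9 mph.

17.9 mph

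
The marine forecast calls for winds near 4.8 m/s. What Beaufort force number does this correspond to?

Beaufort force 3

4.8 m/s lies in the Beaufort 3 band (gentle breeze, 3.4–5.4 m/s).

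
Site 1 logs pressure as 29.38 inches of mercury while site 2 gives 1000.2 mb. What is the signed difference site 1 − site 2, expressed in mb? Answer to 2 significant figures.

-5.3 mb

site 1: 29.38 inHg = 994.921 mb.
Difference: 994.921 − 1000.200 = -5.3 mb.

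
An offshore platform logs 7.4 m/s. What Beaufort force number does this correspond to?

7.4 m/s lies in the Beaufort 4 band (moderate breeze, 5.5–7.9 m/s).

Beaufort force 4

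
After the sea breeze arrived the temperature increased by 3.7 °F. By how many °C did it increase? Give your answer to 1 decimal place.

Converting a difference, only the 9/5 scale factor applies: Δ°C = 3.7 × 0.5556 = 2.1 °C.

2.1 °C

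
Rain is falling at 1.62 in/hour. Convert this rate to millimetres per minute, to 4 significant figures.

1.62 in/hour × 25.4 mm/in × 0.0166667 hour/minute = 0.6858 mm/minute.

0.6858 mm/minute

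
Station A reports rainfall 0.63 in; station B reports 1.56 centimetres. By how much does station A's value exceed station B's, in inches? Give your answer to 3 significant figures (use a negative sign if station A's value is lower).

station B: 1.56 cm = 0.614173 in.
Difference: 0.630000 − 0.614173 = 0.0158 in.

0.0158 in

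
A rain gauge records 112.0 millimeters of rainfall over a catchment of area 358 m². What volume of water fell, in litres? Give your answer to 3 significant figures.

40100 litres

1 mm over 1 m² is 1 L, so volume = 112 × 358 = 40096 L ≈ 40100 L.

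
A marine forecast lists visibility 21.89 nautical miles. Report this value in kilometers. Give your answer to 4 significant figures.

40.54 km

1 nmi = 1.852 km, so 21.89 × 1.852 = 40.54 km.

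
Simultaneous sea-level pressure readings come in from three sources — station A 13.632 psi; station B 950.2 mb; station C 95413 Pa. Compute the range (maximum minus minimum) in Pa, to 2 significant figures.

station A: 13.632 psi = 93989.33 Pa.
station B: 950.2 mb = 95020.00 Pa.
Spread: 95413.00 − 93989.33 = 1400 Pa.

1400 Pa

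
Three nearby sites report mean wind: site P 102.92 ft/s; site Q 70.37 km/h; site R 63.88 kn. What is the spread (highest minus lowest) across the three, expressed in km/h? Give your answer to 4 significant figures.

47.94 km/h

site P: 102.92 ft/s = 112.9321 km/h.
site R: 63.88 kt = 118.3058 km/h.
Spread: 118.3058 − 70.3700 = 47.94 km/h.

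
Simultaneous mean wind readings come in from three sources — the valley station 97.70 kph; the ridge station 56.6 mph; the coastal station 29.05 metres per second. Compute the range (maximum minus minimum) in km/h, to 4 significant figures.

13.49 km/h

the ridge station: 56.6 mph = 91.0889 km/h.
the coastal station: 29.05 m/s = 104.5800 km/h.
Spread: 104.5800 − 91.0889 = 13.49 km/h.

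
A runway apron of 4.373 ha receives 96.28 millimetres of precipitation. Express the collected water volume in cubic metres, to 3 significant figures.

Area: 4.373 ha = 43730 m².
1 mm over 1 m² is 1 L, so volume = 96.28 × 43730 = 4210324.4 L = 4210 m³.

4210 cubic metres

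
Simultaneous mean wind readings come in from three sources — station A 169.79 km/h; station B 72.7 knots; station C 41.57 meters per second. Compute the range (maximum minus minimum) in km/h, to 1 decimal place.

35.1 km/h

station B: 72.7 kt = 134.6404 km/h.
station C: 41.57 m/s = 149.6520 km/h.
Spread: 169.7900 − 134.6404 = 35.1 km/h.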